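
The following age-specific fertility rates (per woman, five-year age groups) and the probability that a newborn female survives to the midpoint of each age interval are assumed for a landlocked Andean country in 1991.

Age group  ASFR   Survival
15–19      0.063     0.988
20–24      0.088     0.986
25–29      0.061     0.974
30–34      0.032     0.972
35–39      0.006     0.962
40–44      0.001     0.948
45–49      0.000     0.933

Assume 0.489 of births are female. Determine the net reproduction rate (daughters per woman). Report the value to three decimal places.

0.602

Proportion female at birth = 0.489.
Weighting each age-specific rate by interval width and survival:
  15–19: 5 × 0.063 × 0.988 = 0.31122
  20–24: 5 × 0.088 × 0.986 = 0.43384
  25–29: 5 × 0.061 × 0.974 = 0.29707
  30–34: 5 × 0.032 × 0.972 = 0.15552
  35–39: 5 × 0.006 × 0.962 = 0.02886
  40–44: 5 × 0.001 × 0.948 = 0.00474
  45–49: 5 × 0.000 × 0.933 = 0.00000
Sum = 1.23125
NRR = 0.489 × 1.23125 = 0.60208
With NRR below 1 the population is below replacement fertility.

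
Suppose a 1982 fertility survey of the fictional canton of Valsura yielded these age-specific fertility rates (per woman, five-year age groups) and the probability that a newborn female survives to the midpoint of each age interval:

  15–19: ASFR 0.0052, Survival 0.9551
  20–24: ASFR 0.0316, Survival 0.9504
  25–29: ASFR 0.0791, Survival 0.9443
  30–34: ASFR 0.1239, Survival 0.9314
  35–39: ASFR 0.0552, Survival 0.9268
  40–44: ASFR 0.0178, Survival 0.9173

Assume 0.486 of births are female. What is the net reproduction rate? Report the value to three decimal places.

Proportion female at birth = 0.486.
Weighting each age-specific rate by interval width and survival:
  15–19: 5 × 0.0052 × 0.9551 = 0.02483
  20–24: 5 × 0.0316 × 0.9504 = 0.15016
  25–29: 5 × 0.0791 × 0.9443 = 0.37347
  30–34: 5 × 0.1239 × 0.9314 = 0.57700
  35–39: 5 × 0.0552 × 0.9268 = 0.25580
  40–44: 5 × 0.0178 × 0.9173 = 0.08164
Sum = 1.46290
NRR = 0.486 × 1.46290 = 0.71097

0.711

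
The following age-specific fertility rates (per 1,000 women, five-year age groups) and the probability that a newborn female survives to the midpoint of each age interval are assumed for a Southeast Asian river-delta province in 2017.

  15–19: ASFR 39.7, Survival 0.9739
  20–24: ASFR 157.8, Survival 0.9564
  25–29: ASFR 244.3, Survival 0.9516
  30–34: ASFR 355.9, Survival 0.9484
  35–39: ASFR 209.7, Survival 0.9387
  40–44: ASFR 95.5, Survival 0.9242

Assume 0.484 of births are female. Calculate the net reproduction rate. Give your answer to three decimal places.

2.528

Proportion female at birth = 0.484.
Survival-weighted fertility by age (5·fₓ·Sₓ):
  15–19: 5 × 39.7/1000 × 0.9739 = 0.19332
  20–24: 5 × 157.8/1000 × 0.9564 = 0.75460
  25–29: 5 × 244.3/1000 × 0.9516 = 1.16238
  30–34: 5 × 355.9/1000 × 0.9484 = 1.68768
  35–39: 5 × 209.7/1000 × 0.9387 = 0.98423
  40–44: 5 × 95.5/1000 × 0.9242 = 0.44131
Sum = 5.22352
NRR = 0.484 × 5.22352 = 2.52818
With NRR above 1 the population is above replacement fertility.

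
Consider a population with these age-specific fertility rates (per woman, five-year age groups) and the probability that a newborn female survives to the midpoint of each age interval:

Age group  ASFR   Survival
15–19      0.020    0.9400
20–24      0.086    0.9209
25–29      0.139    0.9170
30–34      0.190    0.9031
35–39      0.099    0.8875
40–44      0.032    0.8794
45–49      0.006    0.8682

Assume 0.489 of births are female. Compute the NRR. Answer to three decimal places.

Proportion female at birth = 0.489.
Each age group contributes 5 × ASFR × survival:
  15–19: 5 × 0.020 × 0.9400 = 0.09400
  20–24: 5 × 0.086 × 0.9209 = 0.39599
  25–29: 5 × 0.139 × 0.9170 = 0.63732
  30–34: 5 × 0.190 × 0.9031 = 0.85795
  35–39: 5 × 0.099 × 0.8875 = 0.43931
  40–44: 5 × 0.032 × 0.8794 = 0.14070
  45–49: 5 × 0.006 × 0.8682 = 0.02605
Sum = 2.59132
NRR = 0.489 × 2.59132 = 1.26716

1.267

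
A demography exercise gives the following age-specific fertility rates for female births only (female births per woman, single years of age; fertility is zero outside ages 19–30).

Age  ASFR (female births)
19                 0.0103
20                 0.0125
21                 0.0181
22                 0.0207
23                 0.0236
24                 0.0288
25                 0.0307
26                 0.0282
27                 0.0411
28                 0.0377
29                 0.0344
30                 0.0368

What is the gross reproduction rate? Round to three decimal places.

Sum of female ASFRs = 0.0103 + 0.0125 + 0.0181 + 0.0207 + 0.0236 + 0.0288 + 0.0307 + 0.0282 + 0.0411 + 0.0377 + 0.0344 + 0.0368 = 0.3229
GRR = 0.3229

0.323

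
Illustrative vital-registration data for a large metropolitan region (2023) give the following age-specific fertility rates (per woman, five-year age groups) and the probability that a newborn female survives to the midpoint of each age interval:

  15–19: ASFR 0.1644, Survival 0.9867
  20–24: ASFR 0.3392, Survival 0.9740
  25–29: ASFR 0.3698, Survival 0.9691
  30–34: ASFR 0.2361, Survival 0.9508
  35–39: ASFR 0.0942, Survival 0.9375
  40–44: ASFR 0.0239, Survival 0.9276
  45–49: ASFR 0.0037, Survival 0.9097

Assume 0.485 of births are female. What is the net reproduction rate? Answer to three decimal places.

Proportion female at birth = 0.485.
Per-age-group product (5 × ASFR × survival probability):
  15–19: 5 × 0.1644 × 0.9867 = 0.81107
  20–24: 5 × 0.3392 × 0.9740 = 1.65190
  25–29: 5 × 0.3698 × 0.9691 = 1.79187
  30–34: 5 × 0.2361 × 0.9508 = 1.12242
  35–39: 5 × 0.0942 × 0.9375 = 0.44156
  40–44: 5 × 0.0239 × 0.9276 = 0.11085
  45–49: 5 × 0.0037 × 0.9097 = 0.01683
Sum = 5.94650
NRR = 0.485 × 5.94650 = 2.88405

2.884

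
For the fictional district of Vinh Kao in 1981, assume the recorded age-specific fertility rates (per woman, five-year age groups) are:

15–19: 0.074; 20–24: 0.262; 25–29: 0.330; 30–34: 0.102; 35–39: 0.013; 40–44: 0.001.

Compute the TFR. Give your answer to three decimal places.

Sum of ASFRs = 0.074 + 0.262 + 0.330 + 0.102 + 0.013 + 0.001 = 0.782
TFR = 5 × 0.782 = 3.91

3.910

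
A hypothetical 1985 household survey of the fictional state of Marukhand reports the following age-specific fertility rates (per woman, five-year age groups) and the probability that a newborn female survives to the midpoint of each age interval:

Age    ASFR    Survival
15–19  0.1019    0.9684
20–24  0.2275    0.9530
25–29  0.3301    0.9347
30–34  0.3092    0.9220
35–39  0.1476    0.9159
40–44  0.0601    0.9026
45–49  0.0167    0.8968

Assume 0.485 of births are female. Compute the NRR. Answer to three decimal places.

Proportion female at birth = 0.485.
Survival-weighted fertility by age (5·fₓ·Sₓ):
  15–19: 5 × 0.1019 × 0.9684 = 0.49340
  20–24: 5 × 0.2275 × 0.9530 = 1.08404
  25–29: 5 × 0.3301 × 0.9347 = 1.54272
  30–34: 5 × 0.3092 × 0.9220 = 1.42541
  35–39: 5 × 0.1476 × 0.9159 = 0.67593
  40–44: 5 × 0.0601 × 0.9026 = 0.27123
  45–49: 5 × 0.0167 × 0.8968 = 0.07488
Sum = 5.56761
NRR = 0.485 × 5.56761 = 2.70029

2.700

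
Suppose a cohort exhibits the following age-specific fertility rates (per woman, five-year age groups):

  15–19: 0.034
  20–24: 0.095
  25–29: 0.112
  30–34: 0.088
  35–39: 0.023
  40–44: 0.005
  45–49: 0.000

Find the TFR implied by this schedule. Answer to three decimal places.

1.785

Sum of ASFRs = 0.034 + 0.095 + 0.112 + 0.088 + 0.023 + 0.005 + 0.000 = 0.357
TFR = 5 × 0.357 = 1.785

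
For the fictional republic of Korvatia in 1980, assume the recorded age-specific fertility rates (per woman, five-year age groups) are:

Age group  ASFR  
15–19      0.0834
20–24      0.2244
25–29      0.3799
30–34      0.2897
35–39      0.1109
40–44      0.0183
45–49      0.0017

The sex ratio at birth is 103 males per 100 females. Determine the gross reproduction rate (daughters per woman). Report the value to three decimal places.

2.730

Proportion female at birth = 100 / (100 + 103) = 0.49261.
Sum of ASFRs = 0.0834 + 0.2244 + 0.3799 + 0.2897 + 0.1109 + 0.0183 + 0.0017 = 1.1083
TFR = 5 × 1.1083 = 5.5415
GRR = 0.49261 × 5.5415 = 2.72980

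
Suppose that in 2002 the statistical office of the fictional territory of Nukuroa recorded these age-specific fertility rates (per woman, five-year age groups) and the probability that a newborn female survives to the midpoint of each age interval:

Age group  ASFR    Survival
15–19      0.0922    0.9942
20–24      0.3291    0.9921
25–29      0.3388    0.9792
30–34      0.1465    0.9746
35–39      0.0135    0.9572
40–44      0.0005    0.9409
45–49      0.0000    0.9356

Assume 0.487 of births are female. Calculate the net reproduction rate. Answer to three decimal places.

2.206

Proportion female at birth = 0.487.
Survival-weighted fertility by age (5·fₓ·Sₓ):
  15–19: 5 × 0.0922 × 0.9942 = 0.45833
  20–24: 5 × 0.3291 × 0.9921 = 1.63250
  25–29: 5 × 0.3388 × 0.9792 = 1.65876
  30–34: 5 × 0.1465 × 0.9746 = 0.71389
  35–39: 5 × 0.0135 × 0.9572 = 0.06461
  40–44: 5 × 0.0005 × 0.9409 = 0.00235
  45–49: 5 × 0.0000 × 0.9356 = 0.00000
Sum = 4.53044
NRR = 0.487 × 4.53044 = 2.20632
NRR > 1, so each generation more than replaces itself.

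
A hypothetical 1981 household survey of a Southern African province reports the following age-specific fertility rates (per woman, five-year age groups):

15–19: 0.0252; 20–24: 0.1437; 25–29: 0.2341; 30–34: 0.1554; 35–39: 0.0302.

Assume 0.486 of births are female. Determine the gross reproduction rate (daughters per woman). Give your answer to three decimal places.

1.430

Proportion female at birth = 0.486.
Sum of ASFRs = 0.0252 + 0.1437 + 0.2341 + 0.1554 + 0.0302 = 0.5886
TFR = 5 × 0.5886 = 2.943
GRR = 0.486 × 2.943 = 1.43030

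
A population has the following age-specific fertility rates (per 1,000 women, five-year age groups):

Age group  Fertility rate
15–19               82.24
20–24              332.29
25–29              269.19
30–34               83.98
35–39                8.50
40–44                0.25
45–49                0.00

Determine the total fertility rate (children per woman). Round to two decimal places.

3.88

Sum of ASFRs = 82.24 + 332.29 + 269.19 + 83.98 + 8.50 + 0.25 + 0.00 = 776.45
TFR = 5 × 776.45 / 1000 = 3.88225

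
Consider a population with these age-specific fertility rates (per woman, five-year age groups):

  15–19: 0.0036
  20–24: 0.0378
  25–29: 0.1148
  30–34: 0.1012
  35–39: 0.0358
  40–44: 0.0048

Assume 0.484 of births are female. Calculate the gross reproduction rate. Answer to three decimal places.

Proportion female at birth = 0.484.
Sum of ASFRs = 0.0036 + 0.0378 + 0.1148 + 0.1012 + 0.0358 + 0.0048 = 0.2980
TFR = 5 × 0.2980 = 1.49
GRR = 0.484 × 1.49 = 0.72116

0.721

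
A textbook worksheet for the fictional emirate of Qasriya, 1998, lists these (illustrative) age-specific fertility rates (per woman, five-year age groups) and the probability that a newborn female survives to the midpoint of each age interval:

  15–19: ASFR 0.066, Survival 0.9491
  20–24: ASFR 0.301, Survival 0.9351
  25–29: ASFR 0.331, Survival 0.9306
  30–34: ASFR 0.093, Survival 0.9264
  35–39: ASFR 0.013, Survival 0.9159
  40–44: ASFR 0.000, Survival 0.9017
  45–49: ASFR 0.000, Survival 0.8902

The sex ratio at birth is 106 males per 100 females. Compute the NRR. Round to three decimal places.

Proportion female at birth = 100 / (100 + 106) = 0.48544.
Weighting each age-specific rate by interval width and survival:
  15–19: 5 × 0.066 × 0.9491 = 0.31320
  20–24: 5 × 0.301 × 0.9351 = 1.40733
  25–29: 5 × 0.331 × 0.9306 = 1.54014
  30–34: 5 × 0.093 × 0.9264 = 0.43078
  35–39: 5 × 0.013 × 0.9159 = 0.05953
  40–44: 5 × 0.000 × 0.9017 = 0.00000
  45–49: 5 × 0.000 × 0.8902 = 0.00000
Sum = 3.75098
NRR = 0.48544 × 3.75098 = 1.82088

1.821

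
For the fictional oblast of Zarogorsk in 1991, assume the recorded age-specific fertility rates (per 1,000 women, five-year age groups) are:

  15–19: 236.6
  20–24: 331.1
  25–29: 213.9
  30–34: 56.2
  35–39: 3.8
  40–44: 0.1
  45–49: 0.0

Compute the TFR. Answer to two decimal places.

4.21

Sum of ASFRs = 236.6 + 331.1 + 213.9 + 56.2 + 3.8 + 0.1 + 0.0 = 841.7
TFR = 5 × 841.7 / 1000 = 4.2085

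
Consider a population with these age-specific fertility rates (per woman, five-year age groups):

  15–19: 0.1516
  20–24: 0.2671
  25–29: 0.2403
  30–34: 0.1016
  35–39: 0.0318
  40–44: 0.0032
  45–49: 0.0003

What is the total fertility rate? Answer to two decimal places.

3.98

Sum of ASFRs = 0.1516 + 0.2671 + 0.2403 + 0.1016 + 0.0318 + 0.0032 + 0.0003 = 0.7959
TFR = 5 × 0.7959 = 3.9795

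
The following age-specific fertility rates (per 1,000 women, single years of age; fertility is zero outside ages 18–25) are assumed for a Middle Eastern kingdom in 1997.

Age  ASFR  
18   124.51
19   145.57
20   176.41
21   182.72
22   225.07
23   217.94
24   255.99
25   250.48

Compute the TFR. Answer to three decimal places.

Sum of ASFRs = 124.51 + 145.57 + 176.41 + 182.72 + 225.07 + 217.94 + 255.99 + 250.48 = 1578.69
TFR = 1578.69 / 1000 = 1.57869

1.579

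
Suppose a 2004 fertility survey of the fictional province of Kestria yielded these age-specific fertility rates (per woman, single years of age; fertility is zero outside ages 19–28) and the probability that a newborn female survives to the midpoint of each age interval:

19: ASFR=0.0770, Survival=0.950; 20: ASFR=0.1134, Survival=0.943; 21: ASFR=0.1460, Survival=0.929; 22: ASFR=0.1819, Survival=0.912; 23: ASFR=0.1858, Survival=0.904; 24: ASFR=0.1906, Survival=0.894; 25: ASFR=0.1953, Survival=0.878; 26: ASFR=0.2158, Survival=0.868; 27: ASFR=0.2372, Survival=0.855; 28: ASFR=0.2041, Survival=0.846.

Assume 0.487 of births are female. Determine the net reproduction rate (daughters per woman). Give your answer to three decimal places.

Proportion female at birth = 0.487.
Each age group contributes 1 × ASFR × survival:
  19: 1 × 0.0770 × 0.950 = 0.07315
  20: 1 × 0.1134 × 0.943 = 0.10694
  21: 1 × 0.1460 × 0.929 = 0.13563
  22: 1 × 0.1819 × 0.912 = 0.16589
  23: 1 × 0.1858 × 0.904 = 0.16796
  24: 1 × 0.1906 × 0.894 = 0.17040
  25: 1 × 0.1953 × 0.878 = 0.17147
  26: 1 × 0.2158 × 0.868 = 0.18731
  27: 1 × 0.2372 × 0.855 = 0.20281
  28: 1 × 0.2041 × 0.846 = 0.17267
Sum = 1.55423
NRR = 0.487 × 1.55423 = 0.75691

0.757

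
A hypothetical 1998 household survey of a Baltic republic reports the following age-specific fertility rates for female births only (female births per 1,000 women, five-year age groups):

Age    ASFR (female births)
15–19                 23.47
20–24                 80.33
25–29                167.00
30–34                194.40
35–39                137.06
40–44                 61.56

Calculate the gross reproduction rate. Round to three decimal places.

Sum of female ASFRs = 23.47 + 80.33 + 167.00 + 194.40 + 137.06 + 61.56 = 663.82
GRR = 5 × 663.82 / 1000 = 3.3191

3.319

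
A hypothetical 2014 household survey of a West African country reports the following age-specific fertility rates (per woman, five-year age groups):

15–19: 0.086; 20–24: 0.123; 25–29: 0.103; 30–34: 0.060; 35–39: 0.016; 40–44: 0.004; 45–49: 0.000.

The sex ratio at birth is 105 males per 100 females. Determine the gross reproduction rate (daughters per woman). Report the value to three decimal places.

Proportion female at birth = 100 / (100 + 105) = 0.48780.
Sum of ASFRs = 0.086 + 0.123 + 0.103 + 0.060 + 0.016 + 0.004 + 0.000 = 0.392
TFR = 5 × 0.392 = 1.96
GRR = 0.48780 × 1.96 = 0.95609

0.956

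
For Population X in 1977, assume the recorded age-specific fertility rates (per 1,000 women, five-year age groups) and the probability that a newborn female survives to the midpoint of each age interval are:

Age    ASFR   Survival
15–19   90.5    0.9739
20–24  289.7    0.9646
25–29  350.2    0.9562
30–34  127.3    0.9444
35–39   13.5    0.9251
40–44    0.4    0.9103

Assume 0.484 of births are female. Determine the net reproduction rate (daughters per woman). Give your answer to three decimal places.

2.022

Proportion female at birth = 0.484.
Each age group contributes 5 × ASFR × survival:
  15–19: 5 × 90.5/1000 × 0.9739 = 0.44069
  20–24: 5 × 289.7/1000 × 0.9646 = 1.39722
  25–29: 5 × 350.2/1000 × 0.9562 = 1.67431
  30–34: 5 × 127.3/1000 × 0.9444 = 0.60111
  35–39: 5 × 13.5/1000 × 0.9251 = 0.06244
  40–44: 5 × 0.4/1000 × 0.9103 = 0.00182
Sum = 4.17759
NRR = 0.484 × 4.17759 = 2.02195
With NRR above 1 the population is above replacement fertility.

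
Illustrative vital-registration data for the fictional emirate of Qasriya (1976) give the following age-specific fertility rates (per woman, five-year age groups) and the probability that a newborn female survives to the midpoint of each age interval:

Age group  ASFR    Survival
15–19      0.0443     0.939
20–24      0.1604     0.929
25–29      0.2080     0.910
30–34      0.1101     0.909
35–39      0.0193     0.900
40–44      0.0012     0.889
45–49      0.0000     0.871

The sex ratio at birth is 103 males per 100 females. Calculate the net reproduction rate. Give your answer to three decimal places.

Proportion female at birth = 100 / (100 + 103) = 0.49261.
Per-age-group product (5 × ASFR × survival probability):
  15–19: 5 × 0.0443 × 0.939 = 0.20799
  20–24: 5 × 0.1604 × 0.929 = 0.74506
  25–29: 5 × 0.2080 × 0.910 = 0.94640
  30–34: 5 × 0.1101 × 0.909 = 0.50040
  35–39: 5 × 0.0193 × 0.900 = 0.08685
  40–44: 5 × 0.0012 × 0.889 = 0.00533
  45–49: 5 × 0.0000 × 0.871 = 0.00000
Sum = 2.49203
NRR = 0.49261 × 2.49203 = 1.22760

1.228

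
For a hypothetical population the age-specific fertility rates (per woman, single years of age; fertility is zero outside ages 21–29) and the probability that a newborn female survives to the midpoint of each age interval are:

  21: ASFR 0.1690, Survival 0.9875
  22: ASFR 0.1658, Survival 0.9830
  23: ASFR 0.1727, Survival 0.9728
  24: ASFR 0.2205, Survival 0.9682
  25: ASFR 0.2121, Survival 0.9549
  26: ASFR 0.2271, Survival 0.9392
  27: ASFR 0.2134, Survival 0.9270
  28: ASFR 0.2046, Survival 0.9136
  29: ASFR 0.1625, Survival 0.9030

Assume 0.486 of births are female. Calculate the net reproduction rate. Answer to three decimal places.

0.806

Proportion female at birth = 0.486.
Each age group contributes 1 × ASFR × survival:
  21: 1 × 0.1690 × 0.9875 = 0.16689
  22: 1 × 0.1658 × 0.9830 = 0.16298
  23: 1 × 0.1727 × 0.9728 = 0.16800
  24: 1 × 0.2205 × 0.9682 = 0.21349
  25: 1 × 0.2121 × 0.9549 = 0.20253
  26: 1 × 0.2271 × 0.9392 = 0.21329
  27: 1 × 0.2134 × 0.9270 = 0.19782
  28: 1 × 0.2046 × 0.9136 = 0.18692
  29: 1 × 0.1625 × 0.9030 = 0.14674
Sum = 1.65866
NRR = 0.486 × 1.65866 = 0.80611
With NRR below 1 the population is below replacement fertility.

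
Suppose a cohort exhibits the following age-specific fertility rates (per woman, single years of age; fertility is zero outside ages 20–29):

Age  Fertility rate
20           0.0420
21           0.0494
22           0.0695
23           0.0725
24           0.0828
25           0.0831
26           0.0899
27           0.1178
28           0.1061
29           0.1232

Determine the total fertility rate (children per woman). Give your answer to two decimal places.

Sum of ASFRs = 0.0420 + 0.0494 + 0.0695 + 0.0725 + 0.0828 + 0.0831 + 0.0899 + 0.1178 + 0.1061 + 0.1232 = 0.8363
TFR = 0.8363

0.84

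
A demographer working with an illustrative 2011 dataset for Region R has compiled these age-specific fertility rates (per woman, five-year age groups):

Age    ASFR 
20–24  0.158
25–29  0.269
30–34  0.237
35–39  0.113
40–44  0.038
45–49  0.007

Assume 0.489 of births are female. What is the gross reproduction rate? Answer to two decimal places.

2.01

Proportion female at birth = 0.489.
Sum of ASFRs = 0.158 + 0.269 + 0.237 + 0.113 + 0.038 + 0.007 = 0.822
TFR = 5 × 0.822 = 4.11
GRR = 0.489 × 4.11 = 2.00979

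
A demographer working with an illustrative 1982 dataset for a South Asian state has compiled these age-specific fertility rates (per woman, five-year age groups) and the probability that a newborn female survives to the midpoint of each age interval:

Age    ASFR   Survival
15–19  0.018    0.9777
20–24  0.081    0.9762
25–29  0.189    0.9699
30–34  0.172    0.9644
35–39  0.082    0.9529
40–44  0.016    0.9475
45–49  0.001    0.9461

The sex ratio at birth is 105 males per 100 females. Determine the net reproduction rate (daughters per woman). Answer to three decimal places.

1.317

Proportion female at birth = 100 / (100 + 105) = 0.48780.
Per-age-group product (5 × ASFR × survival probability):
  15–19: 5 × 0.018 × 0.9777 = 0.08799
  20–24: 5 × 0.081 × 0.9762 = 0.39536
  25–29: 5 × 0.189 × 0.9699 = 0.91656
  30–34: 5 × 0.172 × 0.9644 = 0.82938
  35–39: 5 × 0.082 × 0.9529 = 0.39069
  40–44: 5 × 0.016 × 0.9475 = 0.07580
  45–49: 5 × 0.001 × 0.9461 = 0.00473
Sum = 2.70051
NRR = 0.48780 × 2.70051 = 1.31731
NRR > 1, so each generation more than replaces itself.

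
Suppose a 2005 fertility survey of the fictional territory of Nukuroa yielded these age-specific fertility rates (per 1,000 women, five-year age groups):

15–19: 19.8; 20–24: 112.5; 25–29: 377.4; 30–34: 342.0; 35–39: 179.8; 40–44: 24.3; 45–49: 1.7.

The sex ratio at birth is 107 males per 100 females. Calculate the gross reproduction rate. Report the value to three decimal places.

Proportion female at birth = 100 / (100 + 107) = 0.48309.
Sum of ASFRs = 19.8 + 112.5 + 377.4 + 342.0 + 179.8 + 24.3 + 1.7 = 1057.5
TFR = 5 × 1057.5 / 1000 = 5.2875
GRR = 0.48309 × 5.2875 = 2.55434

2.554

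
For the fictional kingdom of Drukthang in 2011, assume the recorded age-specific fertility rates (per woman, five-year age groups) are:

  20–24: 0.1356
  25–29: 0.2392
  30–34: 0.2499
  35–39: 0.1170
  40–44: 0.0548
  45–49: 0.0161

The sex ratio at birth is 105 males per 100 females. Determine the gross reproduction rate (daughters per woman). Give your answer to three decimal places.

Proportion female at birth = 100 / (100 + 105) = 0.48780.
Sum of ASFRs = 0.1356 + 0.2392 + 0.2499 + 0.1170 + 0.0548 + 0.0161 = 0.8126
TFR = 5 × 0.8126 = 4.063
GRR = 0.48780 × 4.063 = 1.98193

1.982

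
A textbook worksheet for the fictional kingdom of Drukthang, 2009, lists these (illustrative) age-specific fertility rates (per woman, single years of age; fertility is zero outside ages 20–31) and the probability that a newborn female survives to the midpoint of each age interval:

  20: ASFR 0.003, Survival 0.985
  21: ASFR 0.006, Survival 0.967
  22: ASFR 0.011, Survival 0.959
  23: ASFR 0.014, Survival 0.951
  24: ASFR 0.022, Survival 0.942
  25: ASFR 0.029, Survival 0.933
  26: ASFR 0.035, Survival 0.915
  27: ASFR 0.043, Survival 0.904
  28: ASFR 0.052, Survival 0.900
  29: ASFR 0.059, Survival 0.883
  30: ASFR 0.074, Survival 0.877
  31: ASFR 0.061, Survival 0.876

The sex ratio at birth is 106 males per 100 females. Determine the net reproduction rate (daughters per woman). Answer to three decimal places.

Proportion female at birth = 100 / (100 + 106) = 0.48544.
Each age group contributes 1 × ASFR × survival:
  20: 1 × 0.003 × 0.985 = 0.00296
  21: 1 × 0.006 × 0.967 = 0.00580
  22: 1 × 0.011 × 0.959 = 0.01055
  23: 1 × 0.014 × 0.951 = 0.01331
  24: 1 × 0.022 × 0.942 = 0.02072
  25: 1 × 0.029 × 0.933 = 0.02706
  26: 1 × 0.035 × 0.915 = 0.03203
  27: 1 × 0.043 × 0.904 = 0.03887
  28: 1 × 0.052 × 0.900 = 0.04680
  29: 1 × 0.059 × 0.883 = 0.05210
  30: 1 × 0.074 × 0.877 = 0.06490
  31: 1 × 0.061 × 0.876 = 0.05344
Sum = 0.36854
NRR = 0.48544 × 0.36854 = 0.17890
NRR < 1, so the cohort does not fully replace itself.

0.179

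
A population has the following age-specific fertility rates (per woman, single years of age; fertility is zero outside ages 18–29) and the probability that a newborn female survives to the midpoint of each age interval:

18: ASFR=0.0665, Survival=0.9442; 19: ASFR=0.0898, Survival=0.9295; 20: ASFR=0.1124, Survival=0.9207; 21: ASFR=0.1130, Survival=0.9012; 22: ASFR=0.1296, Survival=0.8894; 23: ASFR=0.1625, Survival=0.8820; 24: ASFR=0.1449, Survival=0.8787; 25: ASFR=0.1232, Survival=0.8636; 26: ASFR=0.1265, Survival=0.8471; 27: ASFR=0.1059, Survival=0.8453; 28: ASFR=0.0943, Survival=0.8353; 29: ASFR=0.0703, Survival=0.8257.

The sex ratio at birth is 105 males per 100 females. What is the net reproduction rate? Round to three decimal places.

0.574

Proportion female at birth = 100 / (100 + 105) = 0.48780.
Per-age-group product (1 × ASFR × survival probability):
  18: 1 × 0.0665 × 0.9442 = 0.06279
  19: 1 × 0.0898 × 0.9295 = 0.08347
  20: 1 × 0.1124 × 0.9207 = 0.10349
  21: 1 × 0.1130 × 0.9012 = 0.10184
  22: 1 × 0.1296 × 0.8894 = 0.11527
  23: 1 × 0.1625 × 0.8820 = 0.14333
  24: 1 × 0.1449 × 0.8787 = 0.12732
  25: 1 × 0.1232 × 0.8636 = 0.10640
  26: 1 × 0.1265 × 0.8471 = 0.10716
  27: 1 × 0.1059 × 0.8453 = 0.08952
  28: 1 × 0.0943 × 0.8353 = 0.07877
  29: 1 × 0.0703 × 0.8257 = 0.05805
Sum = 1.17741
NRR = 0.48780 × 1.17741 = 0.57434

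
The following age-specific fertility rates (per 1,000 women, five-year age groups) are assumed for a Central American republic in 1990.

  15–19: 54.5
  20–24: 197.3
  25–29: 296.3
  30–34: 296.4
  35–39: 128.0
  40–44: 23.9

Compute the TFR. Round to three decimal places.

Sum of ASFRs = 54.5 + 197.3 + 296.3 + 296.4 + 128.0 + 23.9 = 996.4
TFR = 5 × 996.4 / 1000 = 4.982

4.982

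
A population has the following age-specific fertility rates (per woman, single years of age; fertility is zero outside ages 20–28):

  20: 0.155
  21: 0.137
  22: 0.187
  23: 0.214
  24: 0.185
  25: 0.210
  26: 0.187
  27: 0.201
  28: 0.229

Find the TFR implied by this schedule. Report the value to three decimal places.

Sum of ASFRs = 0.155 + 0.137 + 0.187 + 0.214 + 0.185 + 0.210 + 0.187 + 0.201 + 0.229 = 1.705
TFR = 1.705

1.705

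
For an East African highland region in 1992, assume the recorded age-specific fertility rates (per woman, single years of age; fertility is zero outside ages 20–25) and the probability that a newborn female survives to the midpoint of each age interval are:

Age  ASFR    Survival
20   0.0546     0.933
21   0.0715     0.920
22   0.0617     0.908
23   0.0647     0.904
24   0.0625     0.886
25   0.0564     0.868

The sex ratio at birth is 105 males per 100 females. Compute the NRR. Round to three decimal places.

0.164

Proportion female at birth = 100 / (100 + 105) = 0.48780.
Weighting each age-specific rate by interval width and survival:
  20: 1 × 0.0546 × 0.933 = 0.05094
  21: 1 × 0.0715 × 0.920 = 0.06578
  22: 1 × 0.0617 × 0.908 = 0.05602
  23: 1 × 0.0647 × 0.904 = 0.05849
  24: 1 × 0.0625 × 0.886 = 0.05538
  25: 1 × 0.0564 × 0.868 = 0.04896
Sum = 0.33557
NRR = 0.48780 × 0.33557 = 0.16369
NRR < 1, so the cohort does not fully replace itself.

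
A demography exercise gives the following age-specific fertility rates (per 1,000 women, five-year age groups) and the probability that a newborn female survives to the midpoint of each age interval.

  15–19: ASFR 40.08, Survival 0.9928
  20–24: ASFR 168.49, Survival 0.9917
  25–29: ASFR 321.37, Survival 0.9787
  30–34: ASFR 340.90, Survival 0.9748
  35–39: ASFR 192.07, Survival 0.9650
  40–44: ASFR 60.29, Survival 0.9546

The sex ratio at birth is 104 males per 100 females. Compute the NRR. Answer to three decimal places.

2.688

Proportion female at birth = 100 / (100 + 104) = 0.49020.
Each age group contributes 5 × ASFR × survival:
  15–19: 5 × 40.08/1000 × 0.9928 = 0.19896
  20–24: 5 × 168.49/1000 × 0.9917 = 0.83546
  25–29: 5 × 321.37/1000 × 0.9787 = 1.57262
  30–34: 5 × 340.90/1000 × 0.9748 = 1.66155
  35–39: 5 × 192.07/1000 × 0.9650 = 0.92674
  40–44: 5 × 60.29/1000 × 0.9546 = 0.28776
Sum = 5.48309
NRR = 0.49020 × 5.48309 = 2.68781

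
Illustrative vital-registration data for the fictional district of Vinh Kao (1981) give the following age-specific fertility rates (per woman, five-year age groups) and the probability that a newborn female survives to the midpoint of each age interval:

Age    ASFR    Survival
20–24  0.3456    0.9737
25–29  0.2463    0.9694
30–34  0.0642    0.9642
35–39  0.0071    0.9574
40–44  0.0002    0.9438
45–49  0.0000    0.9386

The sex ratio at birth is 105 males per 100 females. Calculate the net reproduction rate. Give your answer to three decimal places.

Proportion female at birth = 100 / (100 + 105) = 0.48780.
Survival-weighted fertility by age (5·fₓ·Sₓ):
  20–24: 5 × 0.3456 × 0.9737 = 1.68255
  25–29: 5 × 0.2463 × 0.9694 = 1.19382
  30–34: 5 × 0.0642 × 0.9642 = 0.30951
  35–39: 5 × 0.0071 × 0.9574 = 0.03399
  40–44: 5 × 0.0002 × 0.9438 = 0.00094
  45–49: 5 × 0.0000 × 0.9386 = 0.00000
Sum = 3.22081
NRR = 0.48780 × 3.22081 = 1.57111

1.571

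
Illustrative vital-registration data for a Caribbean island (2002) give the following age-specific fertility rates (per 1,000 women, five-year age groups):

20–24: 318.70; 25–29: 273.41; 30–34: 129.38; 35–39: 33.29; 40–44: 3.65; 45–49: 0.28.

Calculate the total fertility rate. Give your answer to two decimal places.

3.79

Sum of ASFRs = 318.70 + 273.41 + 129.38 + 33.29 + 3.65 + 0.28 = 758.71
TFR = 5 × 758.71 / 1000 = 3.79355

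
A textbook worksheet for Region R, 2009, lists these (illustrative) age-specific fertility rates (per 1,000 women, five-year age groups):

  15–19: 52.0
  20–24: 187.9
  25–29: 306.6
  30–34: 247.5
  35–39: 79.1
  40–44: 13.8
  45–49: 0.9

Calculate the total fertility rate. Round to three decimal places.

Sum of ASFRs = 52.0 + 187.9 + 306.6 + 247.5 + 79.1 + 13.8 + 0.9 = 887.8
TFR = 5 × 887.8 / 1000 = 4.439

4.439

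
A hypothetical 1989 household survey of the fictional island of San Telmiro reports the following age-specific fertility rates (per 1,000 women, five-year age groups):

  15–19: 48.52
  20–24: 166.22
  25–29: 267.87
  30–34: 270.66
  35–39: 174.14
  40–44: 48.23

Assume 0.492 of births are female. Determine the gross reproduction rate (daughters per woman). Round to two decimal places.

2.40

Proportion female at birth = 0.492.
Sum of ASFRs = 48.52 + 166.22 + 267.87 + 270.66 + 174.14 + 48.23 = 975.64
TFR = 5 × 975.64 / 1000 = 4.8782
GRR = 0.492 × 4.8782 = 2.40007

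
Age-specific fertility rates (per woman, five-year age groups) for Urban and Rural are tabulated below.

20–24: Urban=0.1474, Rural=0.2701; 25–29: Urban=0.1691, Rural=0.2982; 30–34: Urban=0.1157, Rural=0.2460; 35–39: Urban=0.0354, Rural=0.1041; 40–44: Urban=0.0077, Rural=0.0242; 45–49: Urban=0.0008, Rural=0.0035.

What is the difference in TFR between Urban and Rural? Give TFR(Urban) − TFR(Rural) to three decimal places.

Urban:
  Sum of ASFRs = 0.1474 + 0.1691 + 0.1157 + 0.0354 + 0.0077 + 0.0008 = 0.4761
  TFR = 5 × 0.4761 = 2.3805
Rural:
  Sum of ASFRs = 0.2701 + 0.2982 + 0.2460 + 0.1041 + 0.0242 + 0.0035 = 0.9461
  TFR = 5 × 0.9461 = 4.7305
Difference = 2.3805 − 4.7305 = -2.35

-2.350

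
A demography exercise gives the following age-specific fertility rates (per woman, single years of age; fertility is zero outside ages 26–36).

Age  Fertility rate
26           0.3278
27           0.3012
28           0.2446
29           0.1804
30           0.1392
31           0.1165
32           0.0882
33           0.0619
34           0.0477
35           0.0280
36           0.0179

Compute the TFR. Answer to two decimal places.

1.55

Sum of ASFRs = 0.3278 + 0.3012 + 0.2446 + 0.1804 + 0.1392 + 0.1165 + 0.0882 + 0.0619 + 0.0477 + 0.0280 + 0.0179 = 1.5534
TFR = 1.5534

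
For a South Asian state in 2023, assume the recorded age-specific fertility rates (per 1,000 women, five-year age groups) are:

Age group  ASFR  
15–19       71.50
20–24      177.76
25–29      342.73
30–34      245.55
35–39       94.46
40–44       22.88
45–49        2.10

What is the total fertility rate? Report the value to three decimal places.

4.785

Sum of ASFRs = 71.50 + 177.76 + 342.73 + 245.55 + 94.46 + 22.88 + 2.10 = 956.98
TFR = 5 × 956.98 / 1000 = 4.7849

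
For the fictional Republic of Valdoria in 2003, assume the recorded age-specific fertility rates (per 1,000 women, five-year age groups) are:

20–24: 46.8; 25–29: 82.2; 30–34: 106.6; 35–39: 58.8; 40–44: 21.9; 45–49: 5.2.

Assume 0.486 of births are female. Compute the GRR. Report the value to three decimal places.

Proportion female at birth = 0.486.
Sum of ASFRs = 46.8 + 82.2 + 106.6 + 58.8 + 21.9 + 5.2 = 321.5
TFR = 5 × 321.5 / 1000 = 1.6075
GRR = 0.486 × 1.6075 = 0.78125

0.781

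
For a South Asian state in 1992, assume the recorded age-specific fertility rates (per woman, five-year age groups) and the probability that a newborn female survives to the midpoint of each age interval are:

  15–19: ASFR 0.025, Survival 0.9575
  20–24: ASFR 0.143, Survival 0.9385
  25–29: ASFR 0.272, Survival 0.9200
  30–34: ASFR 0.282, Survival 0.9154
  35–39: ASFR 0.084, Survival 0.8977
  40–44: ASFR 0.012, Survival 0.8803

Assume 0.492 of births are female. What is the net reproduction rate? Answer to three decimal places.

Proportion female at birth = 0.492.
Each age group contributes 5 × ASFR × survival:
  15–19: 5 × 0.025 × 0.9575 = 0.11969
  20–24: 5 × 0.143 × 0.9385 = 0.67103
  25–29: 5 × 0.272 × 0.9200 = 1.25120
  30–34: 5 × 0.282 × 0.9154 = 1.29071
  35–39: 5 × 0.084 × 0.8977 = 0.37703
  40–44: 5 × 0.012 × 0.8803 = 0.05282
Sum = 3.76248
NRR = 0.492 × 3.76248 = 1.85114

1.851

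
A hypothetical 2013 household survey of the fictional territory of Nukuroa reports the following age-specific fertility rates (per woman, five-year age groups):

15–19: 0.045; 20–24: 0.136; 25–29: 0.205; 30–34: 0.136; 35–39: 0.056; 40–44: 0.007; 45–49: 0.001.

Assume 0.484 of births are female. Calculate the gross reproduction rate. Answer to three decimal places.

Proportion female at birth = 0.484.
Sum of ASFRs = 0.045 + 0.136 + 0.205 + 0.136 + 0.056 + 0.007 + 0.001 = 0.586
TFR = 5 × 0.586 = 2.93
GRR = 0.484 × 2.93 = 1.41812

1.418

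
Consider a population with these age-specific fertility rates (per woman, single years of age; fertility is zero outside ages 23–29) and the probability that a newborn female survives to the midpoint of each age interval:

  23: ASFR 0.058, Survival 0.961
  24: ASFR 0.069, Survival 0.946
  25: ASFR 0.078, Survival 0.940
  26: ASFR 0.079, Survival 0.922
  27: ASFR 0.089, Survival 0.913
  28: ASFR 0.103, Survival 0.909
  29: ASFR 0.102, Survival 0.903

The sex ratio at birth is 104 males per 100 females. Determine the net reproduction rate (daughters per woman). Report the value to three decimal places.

Proportion female at birth = 100 / (100 + 104) = 0.49020.
Weighting each age-specific rate by interval width and survival:
  23: 1 × 0.058 × 0.961 = 0.05574
  24: 1 × 0.069 × 0.946 = 0.06527
  25: 1 × 0.078 × 0.940 = 0.07332
  26: 1 × 0.079 × 0.922 = 0.07284
  27: 1 × 0.089 × 0.913 = 0.08126
  28: 1 × 0.103 × 0.909 = 0.09363
  29: 1 × 0.102 × 0.903 = 0.09211
Sum = 0.53417
NRR = 0.49020 × 0.53417 = 0.26185
With NRR below 1 the population is below replacement fertility.

0.262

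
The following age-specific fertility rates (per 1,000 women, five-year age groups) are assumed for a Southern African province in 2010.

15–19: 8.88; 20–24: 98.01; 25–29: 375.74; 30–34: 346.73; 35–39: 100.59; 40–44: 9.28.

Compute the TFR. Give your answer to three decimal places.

4.696

Sum of ASFRs = 8.88 + 98.01 + 375.74 + 346.73 + 100.59 + 9.28 = 939.23
TFR = 5 × 939.23 / 1000 = 4.69615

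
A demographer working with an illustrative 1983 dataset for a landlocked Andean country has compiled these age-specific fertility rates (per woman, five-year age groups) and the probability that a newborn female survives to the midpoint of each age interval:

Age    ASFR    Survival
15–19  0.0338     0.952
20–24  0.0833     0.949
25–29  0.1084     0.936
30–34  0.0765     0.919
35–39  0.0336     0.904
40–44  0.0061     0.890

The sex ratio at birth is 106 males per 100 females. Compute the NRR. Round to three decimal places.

Proportion female at birth = 100 / (100 + 106) = 0.48544.
Survival-weighted fertility by age (5·fₓ·Sₓ):
  15–19: 5 × 0.0338 × 0.952 = 0.16089
  20–24: 5 × 0.0833 × 0.949 = 0.39526
  25–29: 5 × 0.1084 × 0.936 = 0.50731
  30–34: 5 × 0.0765 × 0.919 = 0.35152
  35–39: 5 × 0.0336 × 0.904 = 0.15187
  40–44: 5 × 0.0061 × 0.890 = 0.02715
Sum = 1.59400
NRR = 0.48544 × 1.59400 = 0.77379

0.774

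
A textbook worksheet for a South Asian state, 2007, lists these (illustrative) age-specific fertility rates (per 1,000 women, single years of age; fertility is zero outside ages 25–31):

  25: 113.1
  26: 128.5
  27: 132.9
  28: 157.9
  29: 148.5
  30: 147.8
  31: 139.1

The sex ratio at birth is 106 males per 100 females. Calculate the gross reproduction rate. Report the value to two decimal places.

Proportion female at birth = 100 / (100 + 106) = 0.48544.
Sum of ASFRs = 113.1 + 128.5 + 132.9 + 157.9 + 148.5 + 147.8 + 139.1 = 967.8
TFR = 967.8 / 1000 = 0.9678
GRR = 0.48544 × 0.9678 = 0.46981

0.47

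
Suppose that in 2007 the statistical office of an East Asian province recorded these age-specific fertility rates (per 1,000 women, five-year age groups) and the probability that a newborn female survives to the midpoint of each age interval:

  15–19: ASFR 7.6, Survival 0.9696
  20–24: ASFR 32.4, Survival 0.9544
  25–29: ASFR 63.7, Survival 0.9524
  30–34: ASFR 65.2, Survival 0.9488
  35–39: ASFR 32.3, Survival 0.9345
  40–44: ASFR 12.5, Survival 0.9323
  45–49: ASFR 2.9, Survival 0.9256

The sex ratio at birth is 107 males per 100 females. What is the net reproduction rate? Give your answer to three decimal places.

0.496

Proportion female at birth = 100 / (100 + 107) = 0.48309.
Each age group contributes 5 × ASFR × survival:
  15–19: 5 × 7.6/1000 × 0.9696 = 0.03684
  20–24: 5 × 32.4/1000 × 0.9544 = 0.15461
  25–29: 5 × 63.7/1000 × 0.9524 = 0.30334
  30–34: 5 × 65.2/1000 × 0.9488 = 0.30931
  35–39: 5 × 32.3/1000 × 0.9345 = 0.15092
  40–44: 5 × 12.5/1000 × 0.9323 = 0.05827
  45–49: 5 × 2.9/1000 × 0.9256 = 0.01342
Sum = 1.02671
NRR = 0.48309 × 1.02671 = 0.49599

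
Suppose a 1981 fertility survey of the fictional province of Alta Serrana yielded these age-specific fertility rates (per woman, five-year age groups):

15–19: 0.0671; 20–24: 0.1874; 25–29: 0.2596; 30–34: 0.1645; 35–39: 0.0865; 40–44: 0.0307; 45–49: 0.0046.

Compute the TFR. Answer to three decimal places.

4.002

Sum of ASFRs = 0.0671 + 0.1874 + 0.2596 + 0.1645 + 0.0865 + 0.0307 + 0.0046 = 0.8004
TFR = 5 × 0.8004 = 4.002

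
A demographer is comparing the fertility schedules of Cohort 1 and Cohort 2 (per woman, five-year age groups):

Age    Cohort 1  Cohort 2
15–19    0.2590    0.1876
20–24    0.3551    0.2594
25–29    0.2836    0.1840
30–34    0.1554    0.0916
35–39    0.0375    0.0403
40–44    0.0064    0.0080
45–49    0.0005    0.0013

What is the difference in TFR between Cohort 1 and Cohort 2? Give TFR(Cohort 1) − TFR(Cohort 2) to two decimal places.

Cohort 1:
  Sum of ASFRs = 0.2590 + 0.3551 + 0.2836 + 0.1554 + 0.0375 + 0.0064 + 0.0005 = 1.0975
  TFR = 5 × 1.0975 = 5.4875
Cohort 2:
  Sum of ASFRs = 0.1876 + 0.2594 + 0.1840 + 0.0916 + 0.0403 + 0.0080 + 0.0013 = 0.7722
  TFR = 5 × 0.7722 = 3.861
Difference = 5.4875 − 3.861 = 1.6265

1.63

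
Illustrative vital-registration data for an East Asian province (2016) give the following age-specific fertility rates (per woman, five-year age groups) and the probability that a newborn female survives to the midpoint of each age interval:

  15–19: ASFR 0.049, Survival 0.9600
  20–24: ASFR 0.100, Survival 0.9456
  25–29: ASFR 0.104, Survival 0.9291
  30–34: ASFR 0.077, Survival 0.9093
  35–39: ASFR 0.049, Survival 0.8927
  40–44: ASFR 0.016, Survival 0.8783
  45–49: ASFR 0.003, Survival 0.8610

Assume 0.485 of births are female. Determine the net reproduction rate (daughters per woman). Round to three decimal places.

Proportion female at birth = 0.485.
Per-age-group product (5 × ASFR × survival probability):
  15–19: 5 × 0.049 × 0.9600 = 0.23520
  20–24: 5 × 0.100 × 0.9456 = 0.47280
  25–29: 5 × 0.104 × 0.9291 = 0.48313
  30–34: 5 × 0.077 × 0.9093 = 0.35008
  35–39: 5 × 0.049 × 0.8927 = 0.21871
  40–44: 5 × 0.016 × 0.8783 = 0.07026
  45–49: 5 × 0.003 × 0.8610 = 0.01292
Sum = 1.84310
NRR = 0.485 × 1.84310 = 0.89390
An NRR under 1 implies long-run decline under these rates.

0.894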